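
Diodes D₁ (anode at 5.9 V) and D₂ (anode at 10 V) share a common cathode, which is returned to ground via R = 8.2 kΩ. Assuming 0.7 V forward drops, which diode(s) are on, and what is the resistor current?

Assume both conduct. Then node N would need to be at both 5.9−0.7 = 5.2 V and 10−0.7 = 9.3 V, which is impossible.
Assume only D₂ conducts: V_N = 10 − 0.7 = 9.3 V, so I_R = 9.3/8.2 = 1.13 mA.
Check D₁: its anode-to-cathode voltage is 5.9 − 9.3 = -3.4 V < 0.7 V, so it is off. The assumption is consistent.

Only D₂ conducts; I_R ≈ 1.1 mA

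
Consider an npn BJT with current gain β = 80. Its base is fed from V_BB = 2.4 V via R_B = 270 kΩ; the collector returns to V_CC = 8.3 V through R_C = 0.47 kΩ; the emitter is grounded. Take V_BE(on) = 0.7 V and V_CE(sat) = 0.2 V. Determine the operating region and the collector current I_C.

active; I_C ≈ 0.5 mA

Assume active. Base-emitter loop: I_B = (V_BB − V_BE)/R_B = (2.4 − 0.7)/270 = 0.0063 mA.
I_C = β·I_B = 80×0.0063 = 0.504 mA.
V_CE = V_CC − I_C·R_C = 8.3 − 0.504×0.47 = 8.06 V > V_CE(sat), so the active-region assumption holds.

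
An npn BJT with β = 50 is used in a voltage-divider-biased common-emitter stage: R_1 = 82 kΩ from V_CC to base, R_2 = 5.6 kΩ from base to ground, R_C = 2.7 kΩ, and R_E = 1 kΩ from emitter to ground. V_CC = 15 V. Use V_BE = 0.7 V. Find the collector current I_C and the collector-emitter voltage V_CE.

I_C ≈ 0.23 mA, V_CE ≈ 14 V

Thevenize the base divider: V_Th = V_CC·R_2/(R_1+R_2) = 15×5.6/87.6 = 0.959 V, R_Th = R_1‖R_2 = 5.24 kΩ.
Base-emitter loop: V_Th = I_B·R_Th + V_BE + (β+1)I_B·R_E, so I_B = (0.959 − 0.7) / (5.24 + 51×1) = 0.0046 mA.
I_C = β·I_B = 50×0.0046 = 0.23 mA, and I_E = (β+1)I_B = 0.235 mA.
V_CE = V_CC − I_C·R_C − I_E·R_E = 15 − 0.23×2.7 − 0.235×1 = 14.1 V.
V_CE = 14.1 V > 0.2 V confirms active-region operation.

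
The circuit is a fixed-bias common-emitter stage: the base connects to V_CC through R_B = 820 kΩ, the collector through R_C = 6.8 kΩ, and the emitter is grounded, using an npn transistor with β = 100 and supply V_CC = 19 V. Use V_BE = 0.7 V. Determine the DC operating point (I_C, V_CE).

I_C ≈ 2.2 mA, V_CE ≈ 3.8 V

Base loop: V_CC = I_B·R_B + V_BE, so I_B = (19 − 0.7)/820 kΩ = 0.0223 mA.
In the active region I_C = β·I_B = 100 × 0.0223 = 2.23 mA.
Collector loop: V_CE = V_CC − I_C·R_C = 19 − 2.23×6.8 = 3.82 V.
Since V_CE = 3.82 V > V_CE(sat) ≈ 0.2 V, the transistor is in the active region as assumed.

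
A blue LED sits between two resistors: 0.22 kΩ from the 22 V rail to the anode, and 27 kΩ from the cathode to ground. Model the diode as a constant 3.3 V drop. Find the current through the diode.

The two resistors are in series with the diode, so KVL gives 22 = I·0.22 + 3.3 + I·27.
I = (22 − 3.3) / (0.22 + 27) kΩ = 18.7 / 27.2 = 0.687 mA.

I ≈ 0.69 mA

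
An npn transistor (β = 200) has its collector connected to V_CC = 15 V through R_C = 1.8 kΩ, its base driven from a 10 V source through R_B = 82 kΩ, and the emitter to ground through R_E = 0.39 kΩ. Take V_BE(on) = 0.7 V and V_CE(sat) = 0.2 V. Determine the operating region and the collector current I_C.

Assume active: I_B = (10 − 0.7)/(82 + 201×0.39) = 0.058 mA, I_C = β·I_B = 11.6 mA.
Then V_CE = 15 − 11.6×1.8 − 11.7×0.39 = -10.4 V < 0.2 V — the active assumption fails.
Re-solve with V_CE = 0.2 V. KCL at the emitter: V_E/R_E = (V_BB−0.7−V_E)/R_B + (V_CC−0.2−V_E)/R_C, giving V_E = 2.66 V.
I_C = (V_CC − 0.2 − V_E)/R_C = (14.8 − 2.66)/1.8 = 6.74 mA.
Check: I_B = (9.3 − 2.66)/82 = 0.081 mA, and β·I_B = 16.2 mA > I_C, confirming saturation.

saturation; I_C ≈ 6.7 mA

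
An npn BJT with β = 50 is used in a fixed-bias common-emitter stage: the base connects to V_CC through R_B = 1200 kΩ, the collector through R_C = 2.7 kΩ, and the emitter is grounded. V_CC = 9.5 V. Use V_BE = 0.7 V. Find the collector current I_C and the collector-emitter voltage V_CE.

I_C ≈ 0.37 mA, V_CE ≈ 8.5 V

Base loop: V_CC = I_B·R_B + V_BE, so I_B = (9.5 − 0.7)/1200 kΩ = 0.00733 mA.
In the active region I_C = β·I_B = 50 × 0.00733 = 0.367 mA.
Collector loop: V_CE = V_CC − I_C·R_C = 9.5 − 0.367×2.7 = 8.51 V.
Since V_CE = 8.51 V > V_CE(sat) ≈ 0.2 V, the transistor is in the active region as assumed.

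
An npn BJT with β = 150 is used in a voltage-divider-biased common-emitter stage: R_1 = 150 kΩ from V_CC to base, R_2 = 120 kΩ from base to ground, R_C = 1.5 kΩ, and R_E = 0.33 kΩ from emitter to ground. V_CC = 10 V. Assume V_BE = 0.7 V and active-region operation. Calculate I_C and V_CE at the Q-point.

I_C ≈ 4.8 mA, V_CE ≈ 1.2 V

Thevenize the base divider: V_Th = V_CC·R_2/(R_1+R_2) = 10×120/270 = 4.44 V, R_Th = R_1‖R_2 = 66.7 kΩ.
Base-emitter loop: V_Th = I_B·R_Th + V_BE + (β+1)I_B·R_E, so I_B = (4.44 − 0.7) / (66.7 + 151×0.33) = 0.0321 mA.
I_C = β·I_B = 150×0.0321 = 4.82 mA, and I_E = (β+1)I_B = 4.85 mA.
V_CE = V_CC − I_C·R_C − I_E·R_E = 10 − 4.82×1.5 − 4.85×0.33 = 1.17 V.
V_CE = 1.17 V > 0.2 V confirms active-region operation.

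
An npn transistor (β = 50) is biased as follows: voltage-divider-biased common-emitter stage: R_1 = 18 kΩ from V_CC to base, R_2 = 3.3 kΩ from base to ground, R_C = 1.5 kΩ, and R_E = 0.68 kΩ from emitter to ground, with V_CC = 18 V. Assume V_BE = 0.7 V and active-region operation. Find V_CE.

Thevenize the base divider: V_Th = V_CC·R_2/(R_1+R_2) = 18×3.3/21.3 = 2.79 V, R_Th = R_1‖R_2 = 2.79 kΩ.
Base-emitter loop: V_Th = I_B·R_Th + V_BE + (β+1)I_B·R_E, so I_B = (2.79 − 0.7) / (2.79 + 51×0.68) = 0.0557 mA.
I_C = β·I_B = 50×0.0557 = 2.79 mA, and I_E = (β+1)I_B = 2.84 mA.
V_CE = V_CC − I_C·R_C − I_E·R_E = 18 − 2.79×1.5 − 2.84×0.68 = 11.9 V.
V_CE = 11.9 V > 0.2 V confirms active-region operation.

V_CE ≈ 12 V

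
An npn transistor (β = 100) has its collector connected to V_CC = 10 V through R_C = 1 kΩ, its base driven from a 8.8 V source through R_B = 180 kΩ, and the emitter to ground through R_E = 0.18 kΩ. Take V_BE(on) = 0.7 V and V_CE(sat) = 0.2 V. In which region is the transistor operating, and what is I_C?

Assume active. Base-emitter loop: I_B = (V_BB − V_BE)/(R_B + (β+1)R_E) = (8.8 − 0.7)/(180 + 101×0.18) = 0.0409 mA.
I_C = β·I_B = 100×0.0409 = 4.09 mA.
V_CE = V_CC − I_C·R_C − I_E·R_E = 10 − 4.09×1 − 4.13×0.18 = 5.17 V > V_CE(sat), so the active-region assumption holds.

active; I_C ≈ 4.1 mA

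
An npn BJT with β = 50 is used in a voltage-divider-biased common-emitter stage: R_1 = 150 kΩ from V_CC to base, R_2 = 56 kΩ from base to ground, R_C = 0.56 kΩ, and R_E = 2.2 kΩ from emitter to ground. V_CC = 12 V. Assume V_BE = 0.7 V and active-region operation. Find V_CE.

V_CE ≈ 9.7 V

Thevenize the base divider: V_Th = V_CC·R_2/(R_1+R_2) = 12×56/206 = 3.26 V, R_Th = R_1‖R_2 = 40.8 kΩ.
Base-emitter loop: V_Th = I_B·R_Th + V_BE + (β+1)I_B·R_E, so I_B = (3.26 − 0.7) / (40.8 + 51×2.2) = 0.0167 mA.
I_C = β·I_B = 50×0.0167 = 0.837 mA, and I_E = (β+1)I_B = 0.854 mA.
V_CE = V_CC − I_C·R_C − I_E·R_E = 12 − 0.837×0.56 − 0.854×2.2 = 9.65 V.
V_CE = 9.65 V > 0.2 V confirms active-region operation.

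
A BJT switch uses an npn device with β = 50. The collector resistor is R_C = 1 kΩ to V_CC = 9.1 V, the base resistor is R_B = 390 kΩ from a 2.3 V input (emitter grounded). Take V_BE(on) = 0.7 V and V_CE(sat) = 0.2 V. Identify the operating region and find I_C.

Assume active. Base-emitter loop: I_B = (V_BB − V_BE)/R_B = (2.3 − 0.7)/390 = 0.0041 mA.
I_C = β·I_B = 50×0.0041 = 0.205 mA.
V_CE = V_CC − I_C·R_C = 9.1 − 0.205×1 = 8.89 V > V_CE(sat), so the active-region assumption holds.

active; I_C ≈ 0.21 mA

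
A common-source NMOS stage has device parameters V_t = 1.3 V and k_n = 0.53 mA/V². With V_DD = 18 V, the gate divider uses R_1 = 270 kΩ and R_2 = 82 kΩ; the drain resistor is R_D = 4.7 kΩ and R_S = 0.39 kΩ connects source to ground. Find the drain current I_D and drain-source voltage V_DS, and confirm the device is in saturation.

I_D ≈ 1.4 mA, V_DS ≈ 11 V

V_G = V_DD·R_2/(R_1+R_2) = 18×82/352 = 4.19 V.
Assume saturation: I_D = (k_n/2)(V_GS − V_t)² with V_GS = V_G − I_D·R_S = 4.19 − 0.39·I_D.
Substituting gives 0.0403·I_D² − 1.6·I_D + 2.22 = 0, with roots I_D = 1.44 or 38.2 mA.
The root I_D = 38.2 mA gives V_GS = -10.7 V ≤ V_t, so take I_D = 1.44 mA.
Then V_GS = 3.63 V and V_DS = V_DD − I_D(R_D+R_S) = 18 − 1.44×5.09 = 10.7 V.
Saturation requires V_DS ≥ V_GS − V_t = 2.33 V; 10.7 ≥ 2.33 ✓.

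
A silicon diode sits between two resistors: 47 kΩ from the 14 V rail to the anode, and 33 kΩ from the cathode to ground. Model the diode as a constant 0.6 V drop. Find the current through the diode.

I ≈ 0.17 mA

The two resistors are in series with the diode, so KVL gives 14 = I·47 + 0.6 + I·33.
I = (14 − 0.6) / (47 + 33) kΩ = 13.4 / 80 = 0.168 mA.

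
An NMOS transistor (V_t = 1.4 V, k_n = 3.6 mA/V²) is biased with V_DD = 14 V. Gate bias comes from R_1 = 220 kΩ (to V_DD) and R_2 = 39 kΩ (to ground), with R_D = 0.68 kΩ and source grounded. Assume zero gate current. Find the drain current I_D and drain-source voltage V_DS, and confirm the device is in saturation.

I_D ≈ 0.9 mA, V_DS ≈ 13 V

V_G = V_DD·R_2/(R_1+R_2) = 14×39/259 = 2.11 V. With the source grounded, V_GS = V_G = 2.11 V.
Assume saturation: I_D = (k_n/2)(V_GS − V_t)² = (3.6/2)×(2.11 − 1.4)² = 1.8×0.708² = 0.903 mA.
V_DS = V_DD − I_D·R_D = 14 − 0.903×0.68 = 13.4 V.
Saturation requires V_DS ≥ V_GS − V_t = 0.708 V; 13.4 ≥ 0.708 ✓.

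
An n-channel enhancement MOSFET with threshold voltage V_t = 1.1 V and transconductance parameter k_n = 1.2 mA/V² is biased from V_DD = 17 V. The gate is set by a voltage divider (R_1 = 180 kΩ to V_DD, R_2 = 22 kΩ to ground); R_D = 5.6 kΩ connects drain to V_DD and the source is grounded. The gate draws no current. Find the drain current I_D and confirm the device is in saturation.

V_G = V_DD·R_2/(R_1+R_2) = 17×22/202 = 1.85 V. With the source grounded, V_GS = V_G = 1.85 V.
Assume saturation: I_D = (k_n/2)(V_GS − V_t)² = (1.2/2)×(1.85 − 1.1)² = 0.6×0.751² = 0.339 mA.
V_DS = V_DD − I_D·R_D = 17 − 0.339×5.6 = 15.1 V.
Saturation requires V_DS ≥ V_GS − V_t = 0.751 V; 15.1 ≥ 0.751 ✓.

I_D ≈ 0.34 mA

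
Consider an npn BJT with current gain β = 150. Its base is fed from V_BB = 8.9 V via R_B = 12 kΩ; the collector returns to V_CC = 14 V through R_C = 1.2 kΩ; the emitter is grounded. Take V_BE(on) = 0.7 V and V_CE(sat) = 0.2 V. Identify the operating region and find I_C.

saturation; I_C ≈ 12 mA

Assume active: I_B = (8.9 − 0.7)/12 = 0.683 mA, giving I_C = β·I_B = 103 mA.
But then V_CE = 14 − 103×1.2 = -109 V < V_CE(sat) = 0.2 V — impossible in the active region.
So the transistor is saturated. With V_CE = 0.2 V, I_C = (V_CC − 0.2)/R_C = 13.8/1.2 = 11.5 mA.
Check: β·I_B = 103 mA > I_C = 11.5 mA, confirming saturation.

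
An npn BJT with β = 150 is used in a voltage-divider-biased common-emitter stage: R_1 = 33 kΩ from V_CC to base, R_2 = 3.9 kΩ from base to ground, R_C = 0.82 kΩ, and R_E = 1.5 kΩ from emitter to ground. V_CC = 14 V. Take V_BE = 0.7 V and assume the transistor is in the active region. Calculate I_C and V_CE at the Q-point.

I_C ≈ 0.51 mA, V_CE ≈ 13 V

Thevenize the base divider: V_Th = V_CC·R_2/(R_1+R_2) = 14×3.9/36.9 = 1.48 V, R_Th = R_1‖R_2 = 3.49 kΩ.
Base-emitter loop: V_Th = I_B·R_Th + V_BE + (β+1)I_B·R_E, so I_B = (1.48 − 0.7) / (3.49 + 151×1.5) = 0.00339 mA.
I_C = β·I_B = 150×0.00339 = 0.509 mA, and I_E = (β+1)I_B = 0.512 mA.
V_CE = V_CC − I_C·R_C − I_E·R_E = 14 − 0.509×0.82 − 0.512×1.5 = 12.8 V.
V_CE = 12.8 V > 0.2 V confirms active-region operation.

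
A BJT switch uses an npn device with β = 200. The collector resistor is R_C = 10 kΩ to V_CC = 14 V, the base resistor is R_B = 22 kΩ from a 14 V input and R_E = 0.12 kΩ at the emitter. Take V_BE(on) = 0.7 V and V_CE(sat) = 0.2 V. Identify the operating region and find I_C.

Assume active: I_B = (14 − 0.7)/(22 + 201×0.12) = 0.288 mA, I_C = β·I_B = 57.7 mA.
Then V_CE = 14 − 57.7×10 − 58×0.12 = -570 V < 0.2 V — the active assumption fails.
Re-solve with V_CE = 0.2 V. KCL at the emitter: V_E/R_E = (V_BB−0.7−V_E)/R_B + (V_CC−0.2−V_E)/R_C, giving V_E = 0.234 V.
I_C = (V_CC − 0.2 − V_E)/R_C = (13.8 − 0.234)/10 = 1.36 mA.
Check: I_B = (13.3 − 0.234)/22 = 0.594 mA, and β·I_B = 119 mA > I_C, confirming saturation.

saturation; I_C ≈ 1.4 mA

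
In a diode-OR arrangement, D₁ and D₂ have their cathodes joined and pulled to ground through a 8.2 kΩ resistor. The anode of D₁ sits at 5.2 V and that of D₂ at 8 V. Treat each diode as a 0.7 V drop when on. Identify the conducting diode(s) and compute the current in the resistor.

Assume both conduct. Then node N would need to be at both 5.2−0.7 = 4.5 V and 8−0.7 = 7.3 V, which is impossible.
Assume only D₂ conducts: V_N = 8 − 0.7 = 7.3 V, so I_R = 7.3/8.2 = 0.89 mA.
Check D₁: its anode-to-cathode voltage is 5.2 − 7.3 = -2.1 V < 0.7 V, so it is off. The assumption is consistent.

Only D₂ conducts; I_R ≈ 0.89 mA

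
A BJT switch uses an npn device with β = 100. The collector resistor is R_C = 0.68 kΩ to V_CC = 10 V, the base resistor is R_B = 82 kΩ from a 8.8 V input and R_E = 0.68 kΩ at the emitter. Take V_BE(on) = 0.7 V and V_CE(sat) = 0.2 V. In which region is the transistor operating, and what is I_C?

active; I_C ≈ 5.4 mA

Assume active. Base-emitter loop: I_B = (V_BB − V_BE)/(R_B + (β+1)R_E) = (8.8 − 0.7)/(82 + 101×0.68) = 0.0538 mA.
I_C = β·I_B = 100×0.0538 = 5.38 mA.
V_CE = V_CC − I_C·R_C − I_E·R_E = 10 − 5.38×0.68 − 5.43×0.68 = 2.65 V > V_CE(sat), so the active-region assumption holds.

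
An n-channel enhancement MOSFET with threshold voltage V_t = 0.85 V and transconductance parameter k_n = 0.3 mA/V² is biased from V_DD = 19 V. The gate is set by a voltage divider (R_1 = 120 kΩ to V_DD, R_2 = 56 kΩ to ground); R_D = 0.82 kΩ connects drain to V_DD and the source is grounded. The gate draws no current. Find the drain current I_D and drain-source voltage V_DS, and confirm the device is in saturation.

V_G = V_DD·R_2/(R_1+R_2) = 19×56/176 = 6.05 V. With the source grounded, V_GS = V_G = 6.05 V.
Assume saturation: I_D = (k_n/2)(V_GS − V_t)² = (0.3/2)×(6.05 − 0.85)² = 0.15×5.2² = 4.05 mA.
V_DS = V_DD − I_D·R_D = 19 − 4.05×0.82 = 15.7 V.
Saturation requires V_DS ≥ V_GS − V_t = 5.2 V; 15.7 ≥ 5.2 ✓.

I_D ≈ 4 mA, V_DS ≈ 16 V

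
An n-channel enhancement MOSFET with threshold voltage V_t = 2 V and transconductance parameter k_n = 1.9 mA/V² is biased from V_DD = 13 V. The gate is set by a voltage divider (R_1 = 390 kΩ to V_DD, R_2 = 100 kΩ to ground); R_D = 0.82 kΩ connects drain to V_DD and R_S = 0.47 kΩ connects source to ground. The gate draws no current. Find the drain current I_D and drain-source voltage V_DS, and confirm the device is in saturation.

I_D ≈ 0.27 mA, V_DS ≈ 13 V

V_G = V_DD·R_2/(R_1+R_2) = 13×100/490 = 2.65 V.
Assume saturation: I_D = (k_n/2)(V_GS − V_t)² with V_GS = V_G − I_D·R_S = 2.65 − 0.47·I_D.
Substituting gives 0.21·I_D² − 1.58·I_D + 0.405 = 0, with roots I_D = 0.265 or 7.28 mA.
The root I_D = 7.28 mA gives V_GS = -0.768 V ≤ V_t, so take I_D = 0.265 mA.
Then V_GS = 2.53 V and V_DS = V_DD − I_D(R_D+R_S) = 13 − 0.265×1.29 = 12.7 V.
Saturation requires V_DS ≥ V_GS − V_t = 0.528 V; 12.7 ≥ 0.528 ✓.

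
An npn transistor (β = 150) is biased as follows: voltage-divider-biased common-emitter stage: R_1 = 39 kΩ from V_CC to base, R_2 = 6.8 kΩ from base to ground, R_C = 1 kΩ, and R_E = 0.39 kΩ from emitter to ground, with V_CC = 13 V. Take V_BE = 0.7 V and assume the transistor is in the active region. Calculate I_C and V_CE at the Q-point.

I_C ≈ 2.9 mA, V_CE ≈ 9 V

Thevenize the base divider: V_Th = V_CC·R_2/(R_1+R_2) = 13×6.8/45.8 = 1.93 V, R_Th = R_1‖R_2 = 5.79 kΩ.
Base-emitter loop: V_Th = I_B·R_Th + V_BE + (β+1)I_B·R_E, so I_B = (1.93 − 0.7) / (5.79 + 151×0.39) = 0.019 mA.
I_C = β·I_B = 150×0.019 = 2.85 mA, and I_E = (β+1)I_B = 2.87 mA.
V_CE = V_CC − I_C·R_C − I_E·R_E = 13 − 2.85×1 − 2.87×0.39 = 9.03 V.
V_CE = 9.03 V > 0.2 V confirms active-region operation.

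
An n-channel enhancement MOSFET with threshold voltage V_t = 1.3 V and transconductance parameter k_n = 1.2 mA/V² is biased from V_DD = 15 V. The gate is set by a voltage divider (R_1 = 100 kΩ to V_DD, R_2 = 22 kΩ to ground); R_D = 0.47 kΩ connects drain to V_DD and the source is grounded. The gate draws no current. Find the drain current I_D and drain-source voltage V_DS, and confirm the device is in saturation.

V_G = V_DD·R_2/(R_1+R_2) = 15×22/122 = 2.7 V. With the source grounded, V_GS = V_G = 2.7 V.
Assume saturation: I_D = (k_n/2)(V_GS − V_t)² = (1.2/2)×(2.7 − 1.3)² = 0.6×1.4² = 1.18 mA.
V_DS = V_DD − I_D·R_D = 15 − 1.18×0.47 = 14.4 V.
Saturation requires V_DS ≥ V_GS − V_t = 1.4 V; 14.4 ≥ 1.4 ✓.

I_D ≈ 1.2 mA, V_DS ≈ 14 V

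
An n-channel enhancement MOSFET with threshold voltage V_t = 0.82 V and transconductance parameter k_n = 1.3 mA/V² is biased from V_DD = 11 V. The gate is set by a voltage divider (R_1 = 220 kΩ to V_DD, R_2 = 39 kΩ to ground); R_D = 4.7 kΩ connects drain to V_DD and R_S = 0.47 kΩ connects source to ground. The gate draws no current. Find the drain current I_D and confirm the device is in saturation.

V_G = V_DD·R_2/(R_1+R_2) = 11×39/259 = 1.66 V.
Assume saturation: I_D = (k_n/2)(V_GS − V_t)² with V_GS = V_G − I_D·R_S = 1.66 − 0.47·I_D.
Substituting gives 0.144·I_D² − 1.51·I_D + 0.455 = 0, with roots I_D = 0.31 or 10.2 mA.
The root I_D = 10.2 mA gives V_GS = -3.14 V ≤ V_t, so take I_D = 0.31 mA.
Then V_GS = 1.51 V and V_DS = V_DD − I_D(R_D+R_S) = 11 − 0.31×5.17 = 9.4 V.
Saturation requires V_DS ≥ V_GS − V_t = 0.691 V; 9.4 ≥ 0.691 ✓.

I_D ≈ 0.31 mA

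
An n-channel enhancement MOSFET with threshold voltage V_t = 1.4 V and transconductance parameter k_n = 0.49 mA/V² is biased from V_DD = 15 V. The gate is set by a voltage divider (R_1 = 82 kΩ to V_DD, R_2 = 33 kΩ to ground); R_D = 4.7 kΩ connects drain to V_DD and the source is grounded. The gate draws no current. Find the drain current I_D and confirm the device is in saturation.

V_G = V_DD·R_2/(R_1+R_2) = 15×33/115 = 4.3 V. With the source grounded, V_GS = V_G = 4.3 V.
Assume saturation: I_D = (k_n/2)(V_GS − V_t)² = (0.49/2)×(4.3 − 1.4)² = 0.245×2.9² = 2.07 mA.
V_DS = V_DD − I_D·R_D = 15 − 2.07×4.7 = 5.29 V.
Saturation requires V_DS ≥ V_GS − V_t = 2.9 V; 5.29 ≥ 2.9 ✓.

I_D ≈ 2.1 mA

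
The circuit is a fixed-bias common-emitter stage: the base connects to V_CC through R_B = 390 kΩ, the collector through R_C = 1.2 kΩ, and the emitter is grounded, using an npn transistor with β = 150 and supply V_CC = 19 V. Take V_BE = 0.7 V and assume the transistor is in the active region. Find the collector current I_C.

Base loop: V_CC = I_B·R_B + V_BE, so I_B = (19 − 0.7)/390 kΩ = 0.0469 mA.
In the active region I_C = β·I_B = 150 × 0.0469 = 7.04 mA.
Collector loop: V_CE = V_CC − I_C·R_C = 19 − 7.04×1.2 = 10.6 V.
Since V_CE = 10.6 V > V_CE(sat) ≈ 0.2 V, the transistor is in the active region as assumed.

I_C ≈ 7 mA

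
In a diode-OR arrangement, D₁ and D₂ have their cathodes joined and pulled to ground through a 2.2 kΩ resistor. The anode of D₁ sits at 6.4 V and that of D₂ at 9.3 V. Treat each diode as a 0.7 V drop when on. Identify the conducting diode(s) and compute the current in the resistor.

Only D₂ conducts; I_R ≈ 3.9 mA

Assume both conduct. Then node N would need to be at both 6.4−0.7 = 5.7 V and 9.3−0.7 = 8.6 V, which is impossible.
Assume only D₂ conducts: V_N = 9.3 − 0.7 = 8.6 V, so I_R = 8.6/2.2 = 3.91 mA.
Check D₁: its anode-to-cathode voltage is 6.4 − 8.6 = -2.2 V < 0.7 V, so it is off. The assumption is consistent.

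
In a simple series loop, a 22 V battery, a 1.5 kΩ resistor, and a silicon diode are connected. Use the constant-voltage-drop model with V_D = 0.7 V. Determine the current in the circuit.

KVL around the loop: 22 = V_D + I·R = 0.7 + I × 1.5 kΩ.
So I = (22 − 0.7) / 1.5 kΩ = 21.3 / 1.5 = 14.2 mA.

I ≈ 14 mA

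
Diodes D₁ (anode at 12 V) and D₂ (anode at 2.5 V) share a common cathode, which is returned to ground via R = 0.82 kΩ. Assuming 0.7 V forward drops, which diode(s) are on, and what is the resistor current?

Assume both conduct. Then node N would need to be at both 12−0.7 = 11.3 V and 2.5−0.7 = 1.8 V, which is impossible.
Assume only D₁ conducts: V_N = 12 − 0.7 = 11.3 V, so I_R = 11.3/0.82 = 13.8 mA.
Check D₂: its anode-to-cathode voltage is 2.5 − 11.3 = -8.8 V < 0.7 V, so it is off. The assumption is consistent.

Only D₁ conducts; I_R ≈ 14 mA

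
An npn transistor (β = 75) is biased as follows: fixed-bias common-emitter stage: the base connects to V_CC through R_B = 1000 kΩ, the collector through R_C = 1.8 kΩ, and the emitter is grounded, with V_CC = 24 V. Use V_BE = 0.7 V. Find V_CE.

V_CE ≈ 21 V

Base loop: V_CC = I_B·R_B + V_BE, so I_B = (24 − 0.7)/1000 kΩ = 0.0233 mA.
In the active region I_C = β·I_B = 75 × 0.0233 = 1.75 mA.
Collector loop: V_CE = V_CC − I_C·R_C = 24 − 1.75×1.8 = 20.9 V.
Since V_CE = 20.9 V > V_CE(sat) ≈ 0.2 V, the transistor is in the active region as assumed.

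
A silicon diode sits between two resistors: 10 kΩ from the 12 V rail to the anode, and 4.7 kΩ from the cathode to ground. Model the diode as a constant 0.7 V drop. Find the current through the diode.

I ≈ 0.77 mA

The two resistors are in series with the diode, so KVL gives 12 = I·10 + 0.7 + I·4.7.
I = (12 − 0.7) / (10 + 4.7) kΩ = 11.3 / 14.7 = 0.769 mA.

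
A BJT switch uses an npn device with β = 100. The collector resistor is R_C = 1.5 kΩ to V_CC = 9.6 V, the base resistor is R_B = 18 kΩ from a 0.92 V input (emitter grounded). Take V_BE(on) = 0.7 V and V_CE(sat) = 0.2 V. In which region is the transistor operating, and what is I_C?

Assume active. Base-emitter loop: I_B = (V_BB − V_BE)/R_B = (0.92 − 0.7)/18 = 0.0122 mA.
I_C = β·I_B = 100×0.0122 = 1.22 mA.
V_CE = V_CC − I_C·R_C = 9.6 − 1.22×1.5 = 7.77 V > V_CE(sat), so the active-region assumption holds.

active; I_C ≈ 1.2 mA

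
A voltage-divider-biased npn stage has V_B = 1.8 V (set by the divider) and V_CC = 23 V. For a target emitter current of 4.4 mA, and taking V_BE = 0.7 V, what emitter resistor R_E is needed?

V_E = V_B − V_BE = 1.8 − 0.7 = 1.1 V.
R_E = V_E / I_E = 1.1 / 4.4 = 0.25 kΩ.

R_E ≈ 0.25 kΩ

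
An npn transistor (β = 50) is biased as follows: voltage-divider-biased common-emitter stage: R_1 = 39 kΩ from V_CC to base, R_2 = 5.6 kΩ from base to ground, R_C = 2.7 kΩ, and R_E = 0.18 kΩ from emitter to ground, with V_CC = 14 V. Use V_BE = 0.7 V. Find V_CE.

V_CE ≈ 3.2 V

Thevenize the base divider: V_Th = V_CC·R_2/(R_1+R_2) = 14×5.6/44.6 = 1.76 V, R_Th = R_1‖R_2 = 4.9 kΩ.
Base-emitter loop: V_Th = I_B·R_Th + V_BE + (β+1)I_B·R_E, so I_B = (1.76 − 0.7) / (4.9 + 51×0.18) = 0.0751 mA.
I_C = β·I_B = 50×0.0751 = 3.76 mA, and I_E = (β+1)I_B = 3.83 mA.
V_CE = V_CC − I_C·R_C − I_E·R_E = 14 − 3.76×2.7 − 3.83×0.18 = 3.17 V.
V_CE = 3.17 V > 0.2 V confirms active-region operation.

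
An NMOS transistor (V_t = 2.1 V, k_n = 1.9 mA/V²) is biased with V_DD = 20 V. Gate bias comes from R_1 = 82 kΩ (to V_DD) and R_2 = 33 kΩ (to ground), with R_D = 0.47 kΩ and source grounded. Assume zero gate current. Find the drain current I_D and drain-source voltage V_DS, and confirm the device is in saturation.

I_D ≈ 13 mA, V_DS ≈ 14 V

V_G = V_DD·R_2/(R_1+R_2) = 20×33/115 = 5.74 V. With the source grounded, V_GS = V_G = 5.74 V.
Assume saturation: I_D = (k_n/2)(V_GS − V_t)² = (1.9/2)×(5.74 − 2.1)² = 0.95×3.64² = 12.6 mA.
V_DS = V_DD − I_D·R_D = 20 − 12.6×0.47 = 14.1 V.
Saturation requires V_DS ≥ V_GS − V_t = 3.64 V; 14.1 ≥ 3.64 ✓.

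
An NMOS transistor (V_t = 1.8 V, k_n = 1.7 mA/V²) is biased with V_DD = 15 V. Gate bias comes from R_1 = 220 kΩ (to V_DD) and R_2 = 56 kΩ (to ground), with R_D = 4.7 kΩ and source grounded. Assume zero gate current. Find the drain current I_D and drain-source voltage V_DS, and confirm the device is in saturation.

I_D ≈ 1.3 mA, V_DS ≈ 8.8 V

V_G = V_DD·R_2/(R_1+R_2) = 15×56/276 = 3.04 V. With the source grounded, V_GS = V_G = 3.04 V.
Assume saturation: I_D = (k_n/2)(V_GS − V_t)² = (1.7/2)×(3.04 − 1.8)² = 0.85×1.24² = 1.31 mA.
V_DS = V_DD − I_D·R_D = 15 − 1.31×4.7 = 8.82 V.
Saturation requires V_DS ≥ V_GS − V_t = 1.24 V; 8.82 ≥ 1.24 ✓.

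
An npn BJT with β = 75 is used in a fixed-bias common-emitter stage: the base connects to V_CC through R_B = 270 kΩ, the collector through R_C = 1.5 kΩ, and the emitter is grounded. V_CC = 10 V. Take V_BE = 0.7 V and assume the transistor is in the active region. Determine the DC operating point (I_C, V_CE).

Base loop: V_CC = I_B·R_B + V_BE, so I_B = (10 − 0.7)/270 kΩ = 0.0344 mA.
In the active region I_C = β·I_B = 75 × 0.0344 = 2.58 mA.
Collector loop: V_CE = V_CC − I_C·R_C = 10 − 2.58×1.5 = 6.12 V.
Since V_CE = 6.12 V > V_CE(sat) ≈ 0.2 V, the transistor is in the active region as assumed.

I_C ≈ 2.6 mA, V_CE ≈ 6.1 V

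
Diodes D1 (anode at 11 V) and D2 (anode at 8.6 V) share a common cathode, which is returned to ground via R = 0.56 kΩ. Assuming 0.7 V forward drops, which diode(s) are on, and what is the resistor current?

Assume both conduct. Then node N would need to be at both 11−0.7 = 10.3 V and 8.6−0.7 = 7.9 V, which is impossible.
Assume only D1 conducts: V_N = 11 − 0.7 = 10.3 V, so I_R = 10.3/0.56 = 18.4 mA.
Check D2: its anode-to-cathode voltage is 8.6 − 10.3 = -1.7 V < 0.7 V, so it is off. The assumption is consistent.

Only D1 conducts; I_R ≈ 18 mA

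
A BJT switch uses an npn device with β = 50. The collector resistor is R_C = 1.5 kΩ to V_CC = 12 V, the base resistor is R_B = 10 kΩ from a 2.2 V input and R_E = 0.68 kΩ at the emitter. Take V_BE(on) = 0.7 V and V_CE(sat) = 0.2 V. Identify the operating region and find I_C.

active; I_C ≈ 1.7 mA

Assume active. Base-emitter loop: I_B = (V_BB − V_BE)/(R_B + (β+1)R_E) = (2.2 − 0.7)/(10 + 51×0.68) = 0.0336 mA.
I_C = β·I_B = 50×0.0336 = 1.68 mA.
V_CE = V_CC − I_C·R_C − I_E·R_E = 12 − 1.68×1.5 − 1.71×0.68 = 8.32 V > V_CE(sat), so the active-region assumption holds.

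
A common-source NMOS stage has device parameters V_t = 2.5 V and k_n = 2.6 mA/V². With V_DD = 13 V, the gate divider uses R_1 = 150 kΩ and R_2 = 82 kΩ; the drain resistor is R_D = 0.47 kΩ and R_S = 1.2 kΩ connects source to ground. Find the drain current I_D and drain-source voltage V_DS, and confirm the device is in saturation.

V_G = V_DD·R_2/(R_1+R_2) = 13×82/232 = 4.59 V.
Assume saturation: I_D = (k_n/2)(V_GS − V_t)² with V_GS = V_G − I_D·R_S = 4.59 − 1.2·I_D.
Substituting gives 1.87·I_D² − 7.54·I_D + 5.7 = 0, with roots I_D = 1.01 or 3.01 mA.
The root I_D = 3.01 mA gives V_GS = 0.977 V ≤ V_t, so take I_D = 1.01 mA.
Then V_GS = 3.38 V and V_DS = V_DD − I_D(R_D+R_S) = 13 − 1.01×1.67 = 11.3 V.
Saturation requires V_DS ≥ V_GS − V_t = 0.882 V; 11.3 ≥ 0.882 ✓.

I_D ≈ 1 mA, V_DS ≈ 11 V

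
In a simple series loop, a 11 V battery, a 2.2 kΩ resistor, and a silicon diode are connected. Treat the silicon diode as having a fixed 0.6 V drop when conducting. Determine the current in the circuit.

I ≈ 4.7 mA

KVL around the loop: 11 = V_D + I·R = 0.6 + I × 2.2 kΩ.
So I = (11 − 0.6) / 2.2 kΩ = 10.4 / 2.2 = 4.73 mA.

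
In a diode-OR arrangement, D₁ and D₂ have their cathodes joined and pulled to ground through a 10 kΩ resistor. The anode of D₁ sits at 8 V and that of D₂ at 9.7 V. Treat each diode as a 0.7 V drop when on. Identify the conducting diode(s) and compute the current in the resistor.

Only D₂ conducts; I_R ≈ 0.9 mA

Assume both conduct. Then node N would need to be at both 8−0.7 = 7.3 V and 9.7−0.7 = 9 V, which is impossible.
Assume only D₂ conducts: V_N = 9.7 − 0.7 = 9 V, so I_R = 9/10 = 0.9 mA.
Check D₁: its anode-to-cathode voltage is 8 − 9 = -1 V < 0.7 V, so it is off. The assumption is consistent.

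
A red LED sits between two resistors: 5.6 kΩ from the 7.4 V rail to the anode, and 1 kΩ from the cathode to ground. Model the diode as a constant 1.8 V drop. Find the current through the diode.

I ≈ 0.85 mA

The two resistors are in series with the diode, so KVL gives 7.4 = I·5.6 + 1.8 + I·1.
I = (7.4 − 1.8) / (5.6 + 1) kΩ = 5.6 / 6.6 = 0.848 mA.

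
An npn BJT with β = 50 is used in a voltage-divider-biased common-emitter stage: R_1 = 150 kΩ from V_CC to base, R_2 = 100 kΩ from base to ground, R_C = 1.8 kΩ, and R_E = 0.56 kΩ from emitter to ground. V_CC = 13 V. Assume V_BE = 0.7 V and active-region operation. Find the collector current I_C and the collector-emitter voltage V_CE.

I_C ≈ 2.5 mA, V_CE ≈ 7 V

Thevenize the base divider: V_Th = V_CC·R_2/(R_1+R_2) = 13×100/250 = 5.2 V, R_Th = R_1‖R_2 = 60 kΩ.
Base-emitter loop: V_Th = I_B·R_Th + V_BE + (β+1)I_B·R_E, so I_B = (5.2 − 0.7) / (60 + 51×0.56) = 0.0508 mA.
I_C = β·I_B = 50×0.0508 = 2.54 mA, and I_E = (β+1)I_B = 2.59 mA.
V_CE = V_CC − I_C·R_C − I_E·R_E = 13 − 2.54×1.8 − 2.59×0.56 = 6.98 V.
V_CE = 6.98 V > 0.2 V confirms active-region operation.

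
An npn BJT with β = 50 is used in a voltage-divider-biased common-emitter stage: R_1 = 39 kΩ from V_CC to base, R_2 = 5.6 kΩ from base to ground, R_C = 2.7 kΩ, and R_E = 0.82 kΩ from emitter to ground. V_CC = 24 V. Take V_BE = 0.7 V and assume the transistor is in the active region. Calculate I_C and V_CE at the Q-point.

Thevenize the base divider: V_Th = V_CC·R_2/(R_1+R_2) = 24×5.6/44.6 = 3.01 V, R_Th = R_1‖R_2 = 4.9 kΩ.
Base-emitter loop: V_Th = I_B·R_Th + V_BE + (β+1)I_B·R_E, so I_B = (3.01 − 0.7) / (4.9 + 51×0.82) = 0.0495 mA.
I_C = β·I_B = 50×0.0495 = 2.48 mA, and I_E = (β+1)I_B = 2.53 mA.
V_CE = V_CC − I_C·R_C − I_E·R_E = 24 − 2.48×2.7 − 2.53×0.82 = 15.2 V.
V_CE = 15.2 V > 0.2 V confirms active-region operation.

I_C ≈ 2.5 mA, V_CE ≈ 15 V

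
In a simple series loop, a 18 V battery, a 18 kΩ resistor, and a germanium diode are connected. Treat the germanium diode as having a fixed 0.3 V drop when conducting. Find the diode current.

KVL around the loop: 18 = V_D + I·R = 0.3 + I × 18 kΩ.
So I = (18 − 0.3) / 18 kΩ = 17.7 / 18 = 0.983 mA.

I ≈ 0.98 mA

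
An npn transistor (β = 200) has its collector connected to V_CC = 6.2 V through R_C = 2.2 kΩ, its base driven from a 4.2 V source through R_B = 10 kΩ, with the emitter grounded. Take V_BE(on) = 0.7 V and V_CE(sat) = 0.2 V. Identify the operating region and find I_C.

Assume active: I_B = (4.2 − 0.7)/10 = 0.35 mA, giving I_C = β·I_B = 70 mA.
But then V_CE = 6.2 − 70×2.2 = -148 V < V_CE(sat) = 0.2 V — impossible in the active region.
So the transistor is saturated. With V_CE = 0.2 V, I_C = (V_CC − 0.2)/R_C = 6/2.2 = 2.73 mA.
Check: β·I_B = 70 mA > I_C = 2.73 mA, confirming saturation.

saturation; I_C ≈ 2.7 mA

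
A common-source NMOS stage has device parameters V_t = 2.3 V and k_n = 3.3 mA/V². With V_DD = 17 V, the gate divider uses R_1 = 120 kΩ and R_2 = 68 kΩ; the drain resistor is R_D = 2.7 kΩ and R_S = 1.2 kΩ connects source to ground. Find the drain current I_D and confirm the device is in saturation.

V_G = V_DD·R_2/(R_1+R_2) = 17×68/188 = 6.15 V.
Assume saturation: I_D = (k_n/2)(V_GS − V_t)² with V_GS = V_G − I_D·R_S = 6.15 − 1.2·I_D.
Substituting gives 2.38·I_D² − 16.2·I_D + 24.4 = 0, with roots I_D = 2.24 or 4.6 mA.
The root I_D = 4.6 mA gives V_GS = 0.631 V ≤ V_t, so take I_D = 2.24 mA.
Then V_GS = 3.46 V and V_DS = V_DD − I_D(R_D+R_S) = 17 − 2.24×3.9 = 8.28 V.
Saturation requires V_DS ≥ V_GS − V_t = 1.16 V; 8.28 ≥ 1.16 ✓.

I_D ≈ 2.2 mA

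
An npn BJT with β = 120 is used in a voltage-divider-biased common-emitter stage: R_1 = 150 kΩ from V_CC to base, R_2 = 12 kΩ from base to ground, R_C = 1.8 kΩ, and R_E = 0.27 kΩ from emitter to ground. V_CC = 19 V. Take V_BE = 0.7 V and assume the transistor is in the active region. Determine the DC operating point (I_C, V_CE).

Thevenize the base divider: V_Th = V_CC·R_2/(R_1+R_2) = 19×12/162 = 1.41 V, R_Th = R_1‖R_2 = 11.1 kΩ.
Base-emitter loop: V_Th = I_B·R_Th + V_BE + (β+1)I_B·R_E, so I_B = (1.41 − 0.7) / (11.1 + 121×0.27) = 0.0162 mA.
I_C = β·I_B = 120×0.0162 = 1.94 mA, and I_E = (β+1)I_B = 1.96 mA.
V_CE = V_CC − I_C·R_C − I_E·R_E = 19 − 1.94×1.8 − 1.96×0.27 = 15 V.
V_CE = 15 V > 0.2 V confirms active-region operation.

I_C ≈ 1.9 mA, V_CE ≈ 15 V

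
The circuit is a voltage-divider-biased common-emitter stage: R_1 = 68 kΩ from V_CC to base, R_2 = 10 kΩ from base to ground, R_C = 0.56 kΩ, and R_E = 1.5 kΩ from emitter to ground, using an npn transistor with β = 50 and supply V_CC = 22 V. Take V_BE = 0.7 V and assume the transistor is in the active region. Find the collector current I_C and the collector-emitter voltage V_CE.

Thevenize the base divider: V_Th = V_CC·R_2/(R_1+R_2) = 22×10/78 = 2.82 V, R_Th = R_1‖R_2 = 8.72 kΩ.
Base-emitter loop: V_Th = I_B·R_Th + V_BE + (β+1)I_B·R_E, so I_B = (2.82 − 0.7) / (8.72 + 51×1.5) = 0.0249 mA.
I_C = β·I_B = 50×0.0249 = 1.24 mA, and I_E = (β+1)I_B = 1.27 mA.
V_CE = V_CC − I_C·R_C − I_E·R_E = 22 − 1.24×0.56 − 1.27×1.5 = 19.4 V.
V_CE = 19.4 V > 0.2 V confirms active-region operation.

I_C ≈ 1.2 mA, V_CE ≈ 19 V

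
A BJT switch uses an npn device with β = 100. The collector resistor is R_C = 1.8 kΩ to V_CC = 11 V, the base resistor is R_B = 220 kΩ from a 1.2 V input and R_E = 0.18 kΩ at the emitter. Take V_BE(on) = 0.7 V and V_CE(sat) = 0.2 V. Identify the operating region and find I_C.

Assume active. Base-emitter loop: I_B = (V_BB − V_BE)/(R_B + (β+1)R_E) = (1.2 − 0.7)/(220 + 101×0.18) = 0.0021 mA.
I_C = β·I_B = 100×0.0021 = 0.21 mA.
V_CE = V_CC − I_C·R_C − I_E·R_E = 11 − 0.21×1.8 − 0.212×0.18 = 10.6 V > V_CE(sat), so the active-region assumption holds.

active; I_C ≈ 0.21 mA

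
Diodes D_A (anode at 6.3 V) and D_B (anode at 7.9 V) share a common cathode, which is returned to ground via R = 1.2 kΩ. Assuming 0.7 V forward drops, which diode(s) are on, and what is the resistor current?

Only D_B conducts; I_R ≈ 6 mA

Assume both conduct. Then node N would need to be at both 6.3−0.7 = 5.6 V and 7.9−0.7 = 7.2 V, which is impossible.
Assume only D_B conducts: V_N = 7.9 − 0.7 = 7.2 V, so I_R = 7.2/1.2 = 6 mA.
Check D_A: its anode-to-cathode voltage is 6.3 − 7.2 = -0.9 V < 0.7 V, so it is off. The assumption is consistent.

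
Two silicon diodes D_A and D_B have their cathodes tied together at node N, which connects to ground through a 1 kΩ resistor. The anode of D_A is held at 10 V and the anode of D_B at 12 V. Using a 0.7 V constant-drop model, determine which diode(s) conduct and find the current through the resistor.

Only D_B conducts; I_R ≈ 11 mA

Assume both conduct. Then node N would need to be at both 10−0.7 = 9.3 V and 12−0.7 = 11.3 V, which is impossible.
Assume only D_B conducts: V_N = 12 − 0.7 = 11.3 V, so I_R = 11.3/1 = 11.3 mA.
Check D_A: its anode-to-cathode voltage is 10 − 11.3 = -1.3 V < 0.7 V, so it is off. The assumption is consistent.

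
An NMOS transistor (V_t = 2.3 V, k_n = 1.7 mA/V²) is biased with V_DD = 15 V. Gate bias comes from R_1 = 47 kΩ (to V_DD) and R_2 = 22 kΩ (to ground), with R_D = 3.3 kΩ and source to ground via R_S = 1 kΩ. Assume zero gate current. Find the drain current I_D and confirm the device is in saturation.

V_G = V_DD·R_2/(R_1+R_2) = 15×22/69 = 4.78 V.
Assume saturation: I_D = (k_n/2)(V_GS − V_t)² with V_GS = V_G − I_D·R_S = 4.78 − 1·I_D.
Substituting gives 0.85·I_D² − 5.22·I_D + 5.24 = 0, with roots I_D = 1.26 or 4.88 mA.
The root I_D = 4.88 mA gives V_GS = -0.0956 V ≤ V_t, so take I_D = 1.26 mA.
Then V_GS = 3.52 V and V_DS = V_DD − I_D(R_D+R_S) = 15 − 1.26×4.3 = 9.57 V.
Saturation requires V_DS ≥ V_GS − V_t = 1.22 V; 9.57 ≥ 1.22 ✓.

I_D ≈ 1.3 mA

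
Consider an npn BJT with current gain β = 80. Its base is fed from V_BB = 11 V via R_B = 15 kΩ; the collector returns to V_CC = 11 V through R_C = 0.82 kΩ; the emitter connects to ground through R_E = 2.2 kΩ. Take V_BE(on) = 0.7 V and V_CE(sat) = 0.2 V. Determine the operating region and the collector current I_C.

saturation; I_C ≈ 3.5 mA

Assume active: I_B = (11 − 0.7)/(15 + 81×2.2) = 0.0533 mA, I_C = β·I_B = 4.27 mA.
Then V_CE = 11 − 4.27×0.82 − 4.32×2.2 = -2 V < 0.2 V — the active assumption fails.
Re-solve with V_CE = 0.2 V. KCL at the emitter: V_E/R_E = (V_BB−0.7−V_E)/R_B + (V_CC−0.2−V_E)/R_C, giving V_E = 7.96 V.
I_C = (V_CC − 0.2 − V_E)/R_C = (10.8 − 7.96)/0.82 = 3.46 mA.
Check: I_B = (10.3 − 7.96)/15 = 0.156 mA, and β·I_B = 12.5 mA > I_C, confirming saturation.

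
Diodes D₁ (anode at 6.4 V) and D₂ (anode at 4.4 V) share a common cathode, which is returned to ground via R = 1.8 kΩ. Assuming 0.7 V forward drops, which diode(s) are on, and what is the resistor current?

Assume both conduct. Then node N would need to be at both 6.4−0.7 = 5.7 V and 4.4−0.7 = 3.7 V, which is impossible.
Assume only D₁ conducts: V_N = 6.4 − 0.7 = 5.7 V, so I_R = 5.7/1.8 = 3.17 mA.
Check D₂: its anode-to-cathode voltage is 4.4 − 5.7 = -1.3 V < 0.7 V, so it is off. The assumption is consistent.

Only D₁ conducts; I_R ≈ 3.2 mA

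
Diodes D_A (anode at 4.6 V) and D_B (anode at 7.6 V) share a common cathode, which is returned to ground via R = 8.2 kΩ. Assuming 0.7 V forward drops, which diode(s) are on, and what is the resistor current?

Assume both conduct. Then node N would need to be at both 4.6−0.7 = 3.9 V and 7.6−0.7 = 6.9 V, which is impossible.
Assume only D_B conducts: V_N = 7.6 − 0.7 = 6.9 V, so I_R = 6.9/8.2 = 0.841 mA.
Check D_A: its anode-to-cathode voltage is 4.6 − 6.9 = -2.3 V < 0.7 V, so it is off. The assumption is consistent.

Only D_B conducts; I_R ≈ 0.84 mA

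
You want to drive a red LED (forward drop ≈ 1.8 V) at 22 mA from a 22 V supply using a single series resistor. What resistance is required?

The resistor drops V_S − V_D = 22 − 1.8 = 20.2 V at 22 mA.
R = 20.2 V / 22 mA = 0.918 kΩ.

R ≈ 0.92 kΩ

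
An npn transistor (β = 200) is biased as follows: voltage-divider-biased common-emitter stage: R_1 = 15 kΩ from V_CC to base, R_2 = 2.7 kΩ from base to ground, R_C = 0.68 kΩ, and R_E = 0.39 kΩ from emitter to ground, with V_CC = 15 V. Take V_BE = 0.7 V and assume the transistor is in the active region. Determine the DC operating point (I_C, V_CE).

I_C ≈ 3.9 mA, V_CE ≈ 11 V

Thevenize the base divider: V_Th = V_CC·R_2/(R_1+R_2) = 15×2.7/17.7 = 2.29 V, R_Th = R_1‖R_2 = 2.29 kΩ.
Base-emitter loop: V_Th = I_B·R_Th + V_BE + (β+1)I_B·R_E, so I_B = (2.29 − 0.7) / (2.29 + 201×0.39) = 0.0197 mA.
I_C = β·I_B = 200×0.0197 = 3.94 mA, and I_E = (β+1)I_B = 3.96 mA.
V_CE = V_CC − I_C·R_C − I_E·R_E = 15 − 3.94×0.68 − 3.96×0.39 = 10.8 V.
V_CE = 10.8 V > 0.2 V confirms active-region operation.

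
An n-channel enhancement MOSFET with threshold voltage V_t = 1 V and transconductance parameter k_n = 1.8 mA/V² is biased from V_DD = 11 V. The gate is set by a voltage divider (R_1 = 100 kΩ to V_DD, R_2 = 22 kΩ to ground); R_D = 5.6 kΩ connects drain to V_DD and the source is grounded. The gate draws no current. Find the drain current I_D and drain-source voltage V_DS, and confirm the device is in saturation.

V_G = V_DD·R_2/(R_1+R_2) = 11×22/122 = 1.98 V. With the source grounded, V_GS = V_G = 1.98 V.
Assume saturation: I_D = (k_n/2)(V_GS − V_t)² = (1.8/2)×(1.98 − 1)² = 0.9×0.984² = 0.871 mA.
V_DS = V_DD − I_D·R_D = 11 − 0.871×5.6 = 6.12 V.
Saturation requires V_DS ≥ V_GS − V_t = 0.984 V; 6.12 ≥ 0.984 ✓.

I_D ≈ 0.87 mA, V_DS ≈ 6.1 V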